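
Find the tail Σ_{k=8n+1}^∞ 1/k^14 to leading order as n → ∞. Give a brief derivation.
Σ_{k>8n} 1/k^14 ~ 1/(13 · (8n)^13)

Compare to the integral: ∫_{8n}^∞ x^(−14) dx = [−x^(−13)/13]_{8n}^∞ = 1/((14−1)·(8n)^13). Euler-Maclaurin then gives
  Σ_{k>8n} 1/k^14 = ∫_{8n}^∞ dx/x^14 − 1/(2·(8n)^14) + O(1/(8n)^15).
(Equivalently this is ζ(14) − Σ_{k≤8n} 1/k^14.)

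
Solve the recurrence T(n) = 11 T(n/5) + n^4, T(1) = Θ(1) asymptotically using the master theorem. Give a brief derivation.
T(n) = Θ(n^4)

log_5 11 ≈ 1.490. f(n) = n^4 dominates n^(log_5 11) since 4 > 1.490, and the regularity condition a·f(n/b) = 11·(n/5)^4 = (11/625)·n^4 ≤ c·f(n) holds with c = 11/625 ≈ 0.0176 < 1. So this is Case 3: T(n) = Θ(f(n)) = Θ(n^4).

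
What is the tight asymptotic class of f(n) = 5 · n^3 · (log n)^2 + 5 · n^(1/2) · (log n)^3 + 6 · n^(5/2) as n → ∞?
f(n) ∈ Θ(n^3 · (log n)^2)

Compare the terms by growth order. For large n, n^a · (log n)^b dominates n^a' · (log n)^b' iff a > a', or (a = a' and b > b'). Ranking the 3 terms shows the dominant one is 5 · n^3 · (log n)^2. Hence f(n) ∈ Θ(n^3 · (log n)^2).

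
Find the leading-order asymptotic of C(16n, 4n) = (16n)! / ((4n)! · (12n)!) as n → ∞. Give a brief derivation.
C(16n, 4n) ~ (256/27)^(4n) · sqrt(2/(3π·4n))

Write N = 4n. Apply Stirling to each factorial:
  (4N)! ~ sqrt(2π·4N) · (4N/e)^(4N),
  N! ~ sqrt(2π N) · (N/e)^N,
  (3N)! ~ sqrt(2π·3N) · (3N/e)^(3N).
The exponential factors combine to (4N)^(4N) / (N^N · (3N)^(3N)) = 4^(4N)/3^(3N) = (4^4/3^3)^N = (256/27)^N.
The square-root prefactors combine to sqrt(2π·4N) / (sqrt(2π N)·sqrt(2π·3N)) = sqrt(4 / (2π·3·N)) = sqrt(2/(3π·4n)).
Substituting N = 4n: C(16n, 4n) ~ (256/27)^(4n) · sqrt(2/(3π·4n)).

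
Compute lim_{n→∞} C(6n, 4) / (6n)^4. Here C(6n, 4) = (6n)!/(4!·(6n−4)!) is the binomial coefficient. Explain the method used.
lim = 1/4! = 1/24

With N = 6n → ∞: C(N, 4) / N^4 = [N(N−1)…(N−3)] / (4! · N^4) = (1/4!) · 1 · (1 − 1/(6n)) · (1 − 2/(6n)) · (1 − 3/(6n)). Each factor → 1 as N → ∞, so the limit is 1/4! = 1/24.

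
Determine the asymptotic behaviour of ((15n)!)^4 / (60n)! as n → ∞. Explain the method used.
((15n)!)^4/(60n)! ~ ((2π·15n)^(3/2) / 2) · 4^(−4·15n)  →  0

Write N = 15n. Stirling: N! ~ sqrt(2π N)(N/e)^N and (4N)! ~ sqrt(2π·4N)·(4N/e)^(4N).
  (N!)^4/(4N)! ~ (2π N)^(4/2) (N/e)^(4N) / [sqrt(2π·4N) (4N/e)^(4N)]
     = (2π N)^(4/2) / sqrt(2π·4N) · (N/(4N))^(4N)
     = (2π N)^((4−1)/2) / 2 · 4^(−4N).
Since 4^4 > 1, the factor 4^(−4N) decays exponentially, so the ratio → 0. Substituting N = 15n gives the stated form.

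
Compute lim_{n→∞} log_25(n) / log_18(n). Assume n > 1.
lim = ln(18) / ln(25) = log_25(18)

Change of base: log_25(n) = ln n / ln 25 and log_18(n) = ln n / ln 18. The ratio is (ln n / ln 25) · (ln 18 / ln n) = ln 18 / ln 25, a constant independent of n. So the limit is ln 18 / ln 25 = log_25(18).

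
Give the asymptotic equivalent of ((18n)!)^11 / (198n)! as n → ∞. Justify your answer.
((18n)!)^11/(198n)! ~ ((2π·18n)^(10/2) / sqrt(11)) · 11^(−11·18n)  →  0

Write N = 18n. Stirling: N! ~ sqrt(2π N)(N/e)^N and (11N)! ~ sqrt(2π·11N)·(11N/e)^(11N).
  (N!)^11/(11N)! ~ (2π N)^(11/2) (N/e)^(11N) / [sqrt(2π·11N) (11N/e)^(11N)]
     = (2π N)^(11/2) / sqrt(2π·11N) · (N/(11N))^(11N)
     = (2π N)^((11−1)/2) / sqrt(11) · 11^(−11N).
Since 11^11 > 1, the factor 11^(−11N) decays exponentially, so the ratio → 0. Substituting N = 18n gives the stated form.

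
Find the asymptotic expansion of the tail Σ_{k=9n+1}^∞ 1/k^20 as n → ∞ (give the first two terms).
Σ_{k>9n} 1/k^20 = 1/(19 · (9n)^19) − 1/(2 · (9n)^20) + O(1/(9n)^21)

Compare to the integral: ∫_{9n}^∞ x^(−20) dx = [−x^(−19)/19]_{9n}^∞ = 1/((20−1)·(9n)^19). The Euler-Maclaurin correction adds −f(9n)/2 = −1/(2·(9n)^20). Euler-Maclaurin then gives
  Σ_{k>9n} 1/k^20 = ∫_{9n}^∞ dx/x^20 − 1/(2·(9n)^20) + O(1/(9n)^21).
(Equivalently this is ζ(20) − Σ_{k≤9n} 1/k^20.)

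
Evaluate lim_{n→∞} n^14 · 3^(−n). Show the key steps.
lim = 0

Exponentials with base > 1 dominate every fixed polynomial: for any fixed c, n^c / 3^n → 0 as n → ∞ (e.g. by the ratio test, or by writing 3^n = e^(n ln 3) and noting e^(n ln 3) / n^c → ∞). Hence n^14 · 3^(−n) = n^14 / 3^n → 0.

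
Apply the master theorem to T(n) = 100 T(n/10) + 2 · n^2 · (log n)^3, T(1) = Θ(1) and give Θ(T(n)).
T(n) = Θ(n^2 · (log n)^4)

Here log_10 100 = 2 and f(n) = 2 · n^2 · (log n)^3 = Θ(n^(log_10 100) · (log n)^3). This is the extended Case 2 of the master theorem (f matches the critical exponent up to log factors), giving T(n) = Θ(n^(log_10 100) · (log n)^(3+1)) = Θ(n^2 · (log n)^4).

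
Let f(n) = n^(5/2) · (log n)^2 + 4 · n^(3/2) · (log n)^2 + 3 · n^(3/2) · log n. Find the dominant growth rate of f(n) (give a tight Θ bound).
f(n) ∈ Θ(n^(5/2) · (log n)^2)

Compare the terms by growth order. For large n, n^a · (log n)^b dominates n^a' · (log n)^b' iff a > a', or (a = a' and b > b'). Ranking the 3 terms shows the dominant one is n^(5/2) · (log n)^2. Hence f(n) ∈ Θ(n^(5/2) · (log n)^2).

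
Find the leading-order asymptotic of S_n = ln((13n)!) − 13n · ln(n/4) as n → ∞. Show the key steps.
S_n ~ 13n · (ln 52 − 1) + O(ln n)

Stirling: ln((13n)!) = 13n ln(13n) − 13n + O(ln n).
  S_n = 13n ln(13n) − 13n − 13n ln(n/4) + O(ln n)
      = 13n ln(13n) − 13n ln n + 13n ln 4 − 13n + O(ln n)
      = 13n ln 13 + 13n ln 4 − 13n + O(ln n)
      = 13n (ln 52 − 1) + O(ln n).
Numerically ln(52) − 1 ≈ 2.9512.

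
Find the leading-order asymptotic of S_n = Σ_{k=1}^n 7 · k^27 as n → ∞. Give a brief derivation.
S_n ~ n^28 / 4

By integral comparison (Euler-Maclaurin), Σ_{k=1}^n 7 · k^27 = 7 · ∫_0^n x^27 dx + O(n^27) = 7 · n^28/28 = n^28 / 4 + O(n^27). (Equivalently, Faulhaber's formula gives the same leading term.)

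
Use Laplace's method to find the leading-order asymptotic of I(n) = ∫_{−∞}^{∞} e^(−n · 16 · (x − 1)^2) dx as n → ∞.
I(n) = sqrt(π/(16n))

Here φ(x) = 16 · (x − 1)^2 has its unique minimum at x* = 1 with φ(x*) = 0 and φ''(x*) = 32. Laplace's method gives
  I(n) ~ e^(−n φ(x*)) · sqrt(2π / (n · φ''(x*))) = sqrt(2π / (32n)) = sqrt(π/(16n)).
This is exact: substituting u = (x − 1)·sqrt(16n) gives I(n) = (1/sqrt(16n)) ∫_{−∞}^{∞} e^(−u^2) du = sqrt(π/(16n)).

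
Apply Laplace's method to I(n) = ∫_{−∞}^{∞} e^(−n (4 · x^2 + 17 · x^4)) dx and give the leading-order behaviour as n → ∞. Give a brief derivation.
I(n) ~ sqrt(π/(4n))

φ(x) = 4 · x^2 + 17 · x^4 has its unique global minimum at x* = 0 (since φ'(x) = 8x + 68x^3 = 0 only at x = 0 for real x with both coefficients positive, and φ → ∞ as |x| → ∞). At x* = 0, φ(0) = 0 and φ''(0) = 8. Laplace's method then gives
  I(n) ~ sqrt(2π / (n · φ''(0))) · e^(−n φ(0)) = sqrt(2π / (8n)) = sqrt(π/(4n)).
The 17 · x^4 term contributes only at subleading order (an O(1/n) relative correction).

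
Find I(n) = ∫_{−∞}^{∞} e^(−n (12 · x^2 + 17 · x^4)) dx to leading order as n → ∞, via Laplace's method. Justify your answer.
I(n) ~ sqrt(π/(12n))

φ(x) = 12 · x^2 + 17 · x^4 has its unique global minimum at x* = 0 (since φ'(x) = 24x + 68x^3 = 0 only at x = 0 for real x with both coefficients positive, and φ → ∞ as |x| → ∞). At x* = 0, φ(0) = 0 and φ''(0) = 24. Laplace's method then gives
  I(n) ~ sqrt(2π / (n · φ''(0))) · e^(−n φ(0)) = sqrt(2π / (24n)) = sqrt(π/(12n)).
The 17 · x^4 term contributes only at subleading order (an O(1/n) relative correction).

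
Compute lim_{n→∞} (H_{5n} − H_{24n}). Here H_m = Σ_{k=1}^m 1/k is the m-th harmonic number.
lim = ln(5/24)

Euler-Maclaurin gives H_m = ln m + γ + 1/(2m) + O(1/m^2). The γ and O(1/m) terms cancel in the difference:
  H_{5n} − H_{24n} = ln(5n) − ln(24n) + O(1/n) = ln(5/24) + O(1/n).
Hence the limit is ln(5/24).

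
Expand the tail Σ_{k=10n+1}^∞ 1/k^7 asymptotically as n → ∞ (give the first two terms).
Σ_{k>10n} 1/k^7 = 1/(6 · (10n)^6) − 1/(2 · (10n)^7) + O(1/(10n)^8)

Compare to the integral: ∫_{10n}^∞ x^(−7) dx = [−x^(−6)/6]_{10n}^∞ = 1/((7−1)·(10n)^6). The Euler-Maclaurin correction adds −f(10n)/2 = −1/(2·(10n)^7). Euler-Maclaurin then gives
  Σ_{k>10n} 1/k^7 = ∫_{10n}^∞ dx/x^7 − 1/(2·(10n)^7) + O(1/(10n)^8).
(Equivalently this is ζ(7) − Σ_{k≤10n} 1/k^7.)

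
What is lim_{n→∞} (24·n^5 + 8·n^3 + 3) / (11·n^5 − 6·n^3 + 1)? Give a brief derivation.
lim = 24/11

For large n the leading n^5 terms dominate both numerator and denominator. Dividing top and bottom by n^5, every other term tends to 0, leaving 24/11.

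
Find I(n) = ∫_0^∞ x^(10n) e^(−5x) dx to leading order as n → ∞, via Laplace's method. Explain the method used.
I(n) ~ (sqrt(2π·10n) / 5) · (10n/(5e))^(10n)

Write the integrand as exp(10n ln x − 5x) and set f(x) = 10n ln x − 5x. Then f'(x) = 10n/x − 5 = 0 at x* = 10n/5, and f''(x*) = −10n/x*^2 = −5^2/(10n). Laplace's method (interior maximum) gives
  I(n) ~ e^(f(x*)) · sqrt(2π / |f''(x*)|)
        = exp(10n ln(10n/5) − 10n) · sqrt(2π · 10n / 5^2)
        = (10n/5)^(10n) e^(−10n) · sqrt(2π·10n) / 5
        = (sqrt(2π·10n) / 5) · (10n/(5e))^(10n).
This matches Γ(10n+1)/5^(10n+1) with Stirling applied to Γ.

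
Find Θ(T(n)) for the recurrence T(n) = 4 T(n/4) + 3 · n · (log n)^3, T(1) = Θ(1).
T(n) = Θ(n · (log n)^4)

Here log_4 4 = 1 and f(n) = 3 · n · (log n)^3 = Θ(n^(log_4 4) · (log n)^3). This is the extended Case 2 of the master theorem (f matches the critical exponent up to log factors), giving T(n) = Θ(n^(log_4 4) · (log n)^(3+1)) = Θ(n · (log n)^4).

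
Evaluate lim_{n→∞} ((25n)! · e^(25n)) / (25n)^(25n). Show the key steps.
lim = ∞

Stirling: (25n)! ~ sqrt(2π·25n) · (25n/e)^(25n). Hence
  (25n)! · e^(25n) / (25n)^(25n) ~ sqrt(2π·25n) = sqrt(2π·25) · sqrt(n) → ∞.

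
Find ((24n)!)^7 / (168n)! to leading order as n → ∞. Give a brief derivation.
((24n)!)^7/(168n)! ~ ((2π·24n)^(6/2) / sqrt(7)) · 7^(−7·24n)  →  0

Write N = 24n. Stirling: N! ~ sqrt(2π N)(N/e)^N and (7N)! ~ sqrt(2π·7N)·(7N/e)^(7N).
  (N!)^7/(7N)! ~ (2π N)^(7/2) (N/e)^(7N) / [sqrt(2π·7N) (7N/e)^(7N)]
     = (2π N)^(7/2) / sqrt(2π·7N) · (N/(7N))^(7N)
     = (2π N)^((7−1)/2) / sqrt(7) · 7^(−7N).
Since 7^7 > 1, the factor 7^(−7N) decays exponentially, so the ratio → 0. Substituting N = 24n gives the stated form.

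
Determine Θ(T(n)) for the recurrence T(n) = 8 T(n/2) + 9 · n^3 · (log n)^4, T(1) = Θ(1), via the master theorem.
T(n) = Θ(n^3 · (log n)^5)

Here log_2 8 = 3 and f(n) = 9 · n^3 · (log n)^4 = Θ(n^(log_2 8) · (log n)^4). This is the extended Case 2 of the master theorem (f matches the critical exponent up to log factors), giving T(n) = Θ(n^(log_2 8) · (log n)^(4+1)) = Θ(n^3 · (log n)^5).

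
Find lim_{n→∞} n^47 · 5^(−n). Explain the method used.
lim = 0

Exponentials with base > 1 dominate every fixed polynomial: for any fixed c, n^c / 5^n → 0 as n → ∞ (e.g. by the ratio test, or by writing 5^n = e^(n ln 5) and noting e^(n ln 5) / n^c → ∞). Hence n^47 · 5^(−n) = n^47 / 5^n → 0.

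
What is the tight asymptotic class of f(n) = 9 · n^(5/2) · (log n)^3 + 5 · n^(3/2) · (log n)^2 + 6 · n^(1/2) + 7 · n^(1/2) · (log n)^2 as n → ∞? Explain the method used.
f(n) ∈ Θ(n^(5/2) · (log n)^3)

Compare the terms by growth order. For large n, n^a · (log n)^b dominates n^a' · (log n)^b' iff a > a', or (a = a' and b > b'). Ranking the 4 terms shows the dominant one is 9 · n^(5/2) · (log n)^3. Hence f(n) ∈ Θ(n^(5/2) · (log n)^3).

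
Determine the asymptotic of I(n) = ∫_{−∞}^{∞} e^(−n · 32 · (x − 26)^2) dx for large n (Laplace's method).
I(n) = sqrt(π/(32n))

Here φ(x) = 32 · (x − 26)^2 has its unique minimum at x* = 26 with φ(x*) = 0 and φ''(x*) = 64. Laplace's method gives
  I(n) ~ e^(−n φ(x*)) · sqrt(2π / (n · φ''(x*))) = sqrt(2π / (64n)) = sqrt(π/(32n)).
This is exact: substituting u = (x − 26)·sqrt(32n) gives I(n) = (1/sqrt(32n)) ∫_{−∞}^{∞} e^(−u^2) du = sqrt(π/(32n)).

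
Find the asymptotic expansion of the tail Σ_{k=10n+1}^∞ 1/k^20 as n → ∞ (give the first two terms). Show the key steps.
Σ_{k>10n} 1/k^20 = 1/(19 · (10n)^19) − 1/(2 · (10n)^20) + O(1/(10n)^21)

Compare to the integral: ∫_{10n}^∞ x^(−20) dx = [−x^(−19)/19]_{10n}^∞ = 1/((20−1)·(10n)^19). The Euler-Maclaurin correction adds −f(10n)/2 = −1/(2·(10n)^20). Euler-Maclaurin then gives
  Σ_{k>10n} 1/k^20 = ∫_{10n}^∞ dx/x^20 − 1/(2·(10n)^20) + O(1/(10n)^21).
(Equivalently this is ζ(20) − Σ_{k≤10n} 1/k^20.)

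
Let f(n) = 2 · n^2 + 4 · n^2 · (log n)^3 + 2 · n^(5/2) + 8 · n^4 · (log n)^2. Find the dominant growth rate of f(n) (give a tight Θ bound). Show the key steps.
f(n) ∈ Θ(n^4 · (log n)^2)

Compare the terms by growth order. For large n, n^a · (log n)^b dominates n^a' · (log n)^b' iff a > a', or (a = a' and b > b'). Ranking the 4 terms shows the dominant one is 8 · n^4 · (log n)^2. Hence f(n) ∈ Θ(n^4 · (log n)^2).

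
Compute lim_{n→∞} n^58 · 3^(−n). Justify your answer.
lim = 0

Exponentials with base > 1 dominate every fixed polynomial: for any fixed c, n^c / 3^n → 0 as n → ∞ (e.g. by the ratio test, or by writing 3^n = e^(n ln 3) and noting e^(n ln 3) / n^c → ∞). Hence n^58 · 3^(−n) = n^58 / 3^n → 0.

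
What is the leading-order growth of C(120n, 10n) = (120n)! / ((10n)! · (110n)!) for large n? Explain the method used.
C(120n, 10n) ~ (8916100448256/285311670611)^(10n) · sqrt(6/(11π·10n))

Write N = 10n. Apply Stirling to each factorial:
  (12N)! ~ sqrt(2π·12N) · (12N/e)^(12N),
  N! ~ sqrt(2π N) · (N/e)^N,
  (11N)! ~ sqrt(2π·11N) · (11N/e)^(11N).
The exponential factors combine to (12N)^(12N) / (N^N · (11N)^(11N)) = 12^(12N)/11^(11N) = (12^12/11^11)^N = (8916100448256/285311670611)^N.
The square-root prefactors combine to sqrt(2π·12N) / (sqrt(2π N)·sqrt(2π·11N)) = sqrt(12 / (2π·11·N)) = sqrt(6/(11π·10n)).
Substituting N = 10n: C(120n, 10n) ~ (8916100448256/285311670611)^(10n) · sqrt(6/(11π·10n)).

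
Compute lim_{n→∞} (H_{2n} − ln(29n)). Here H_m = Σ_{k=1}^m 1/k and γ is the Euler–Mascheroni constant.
lim = ln(2/29) + γ

By Euler-Maclaurin, H_m = ln m + γ + O(1/m). So
  H_{2n} − ln(29n) = ln(2n) + γ − ln(29n) + O(1/n)
                       = ln(2/29) + γ + O(1/n).
Hence the limit is ln(2/29) + γ.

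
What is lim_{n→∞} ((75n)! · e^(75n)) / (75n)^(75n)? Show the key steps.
lim = ∞

Stirling: (75n)! ~ sqrt(2π·75n) · (75n/e)^(75n). Hence
  (75n)! · e^(75n) / (75n)^(75n) ~ sqrt(2π·75n) = sqrt(2π·75) · sqrt(n) → ∞.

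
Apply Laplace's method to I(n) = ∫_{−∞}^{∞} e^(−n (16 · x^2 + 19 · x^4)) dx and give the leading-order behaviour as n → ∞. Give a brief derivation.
I(n) ~ sqrt(π/(16n))

φ(x) = 16 · x^2 + 19 · x^4 has its unique global minimum at x* = 0 (since φ'(x) = 32x + 76x^3 = 0 only at x = 0 for real x with both coefficients positive, and φ → ∞ as |x| → ∞). At x* = 0, φ(0) = 0 and φ''(0) = 32. Laplace's method then gives
  I(n) ~ sqrt(2π / (n · φ''(0))) · e^(−n φ(0)) = sqrt(2π / (32n)) = sqrt(π/(16n)).
The 19 · x^4 term contributes only at subleading order (an O(1/n) relative correction).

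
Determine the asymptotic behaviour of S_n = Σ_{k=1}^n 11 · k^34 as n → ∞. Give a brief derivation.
S_n ~ 11 · n^35 / 35

By integral comparison (Euler-Maclaurin), Σ_{k=1}^n 11 · k^34 = 11 · ∫_0^n x^34 dx + O(n^34) = 11 · n^35/35 + O(n^34). (Equivalently, Faulhaber's formula gives the same leading term.)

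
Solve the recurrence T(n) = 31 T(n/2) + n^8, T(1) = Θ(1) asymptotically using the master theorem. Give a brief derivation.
T(n) = Θ(n^8)

log_2 31 ≈ 4.954. f(n) = n^8 dominates n^(log_2 31) since 8 > 4.954, and the regularity condition a·f(n/b) = 31·(n/2)^8 = (31/256)·n^8 ≤ c·f(n) holds with c = 31/256 ≈ 0.121 < 1. So this is Case 3: T(n) = Θ(f(n)) = Θ(n^8).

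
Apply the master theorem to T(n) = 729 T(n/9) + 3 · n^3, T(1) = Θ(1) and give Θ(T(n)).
T(n) = Θ(n^3 log n)

log_9 729 = 3, and f(n) = 3 · n^3 = Θ(n^(log_9 729)). This is Case 2 of the master theorem: T(n) = Θ(f(n) · log n) = Θ(n^3 log n).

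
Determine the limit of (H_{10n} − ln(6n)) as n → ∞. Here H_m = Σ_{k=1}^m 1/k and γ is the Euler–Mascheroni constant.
lim = ln(5/3) + γ

By Euler-Maclaurin, H_m = ln m + γ + O(1/m). So
  H_{10n} − ln(6n) = ln(10n) + γ − ln(6n) + O(1/n)
                       = ln(10/6) + γ + O(1/n).
Hence the limit is ln(10/6) + γ (= ln(5/3)).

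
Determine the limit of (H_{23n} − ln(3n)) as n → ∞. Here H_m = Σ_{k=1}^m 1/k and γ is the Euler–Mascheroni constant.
lim = ln(23/3) + γ

By Euler-Maclaurin, H_m = ln m + γ + O(1/m). So
  H_{23n} − ln(3n) = ln(23n) + γ − ln(3n) + O(1/n)
                       = ln(23/3) + γ + O(1/n).
Hence the limit is ln(23/3) + γ.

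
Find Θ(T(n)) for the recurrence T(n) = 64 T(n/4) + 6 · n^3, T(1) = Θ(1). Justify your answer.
T(n) = Θ(n^3 log n)

log_4 64 = 3, and f(n) = 6 · n^3 = Θ(n^(log_4 64)). This is Case 2 of the master theorem: T(n) = Θ(f(n) · log n) = Θ(n^3 log n).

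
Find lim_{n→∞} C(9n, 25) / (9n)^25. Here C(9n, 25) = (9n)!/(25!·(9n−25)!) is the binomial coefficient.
lim = 1/25! = 1/15511210043330985984000000

With N = 9n → ∞: C(N, 25) / N^25 = [N(N−1)…(N−24)] / (25! · N^25) = (1/25!) · 1 · (1 − 1/(9n)) · … · (1 − 24/(9n)). Each factor → 1 as N → ∞, so the limit is 1/25! = 1/15511210043330985984000000.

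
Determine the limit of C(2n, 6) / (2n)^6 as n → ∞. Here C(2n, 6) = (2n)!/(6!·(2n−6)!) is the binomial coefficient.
lim = 1/6! = 1/720

With N = 2n → ∞: C(N, 6) / N^6 = [N(N−1)…(N−5)] / (6! · N^6) = (1/6!) · 1 · (1 − 1/(2n)) · … · (1 − 5/(2n)). Each factor → 1 as N → ∞, so the limit is 1/6! = 1/720.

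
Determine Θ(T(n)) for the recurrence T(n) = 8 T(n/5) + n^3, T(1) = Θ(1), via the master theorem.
T(n) = Θ(n^3)

log_5 8 ≈ 1.292. f(n) = n^3 dominates n^(log_5 8) since 3 > 1.292, and the regularity condition a·f(n/b) = 8·(n/5)^3 = (8/125)·n^3 ≤ c·f(n) holds with c = 8/125 ≈ 0.064 < 1. So this is Case 3: T(n) = Θ(f(n)) = Θ(n^3).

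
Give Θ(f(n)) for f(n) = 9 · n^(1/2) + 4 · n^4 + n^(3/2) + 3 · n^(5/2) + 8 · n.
f(n) ∈ Θ(n^4)

Compare the terms by growth order. For large n, n^a · (log n)^b dominates n^a' · (log n)^b' iff a > a', or (a = a' and b > b'). Ranking the 5 terms shows the dominant one is 4 · n^4. Hence f(n) ∈ Θ(n^4).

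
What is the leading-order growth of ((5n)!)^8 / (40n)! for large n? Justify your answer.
((5n)!)^8/(40n)! ~ ((2π·5n)^(7/2) / sqrt(8)) · 8^(−8·5n)  →  0

Write N = 5n. Stirling: N! ~ sqrt(2π N)(N/e)^N and (8N)! ~ sqrt(2π·8N)·(8N/e)^(8N).
  (N!)^8/(8N)! ~ (2π N)^(8/2) (N/e)^(8N) / [sqrt(2π·8N) (8N/e)^(8N)]
     = (2π N)^(8/2) / sqrt(2π·8N) · (N/(8N))^(8N)
     = (2π N)^((8−1)/2) / sqrt(8) · 8^(−8N).
Since 8^8 > 1, the factor 8^(−8N) decays exponentially, so the ratio → 0. Substituting N = 5n gives the stated form.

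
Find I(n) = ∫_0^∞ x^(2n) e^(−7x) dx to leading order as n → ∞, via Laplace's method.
I(n) ~ (sqrt(2π·2n) / 7) · (2n/(7e))^(2n)

Write the integrand as exp(2n ln x − 7x) and set f(x) = 2n ln x − 7x. Then f'(x) = 2n/x − 7 = 0 at x* = 2n/7, and f''(x*) = −2n/x*^2 = −7^2/(2n). Laplace's method (interior maximum) gives
  I(n) ~ e^(f(x*)) · sqrt(2π / |f''(x*)|)
        = exp(2n ln(2n/7) − 2n) · sqrt(2π · 2n / 7^2)
        = (2n/7)^(2n) e^(−2n) · sqrt(2π·2n) / 7
        = (sqrt(2π·2n) / 7) · (2n/(7e))^(2n).
This matches Γ(2n+1)/7^(2n+1) with Stirling applied to Γ.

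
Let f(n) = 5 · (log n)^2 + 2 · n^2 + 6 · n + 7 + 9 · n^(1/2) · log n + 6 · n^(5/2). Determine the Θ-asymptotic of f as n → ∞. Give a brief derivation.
f(n) ∈ Θ(n^(5/2))

Compare the terms by growth order. For large n, n^a · (log n)^b dominates n^a' · (log n)^b' iff a > a', or (a = a' and b > b'). Ranking the 6 terms shows the dominant one is 6 · n^(5/2). Hence f(n) ∈ Θ(n^(5/2)).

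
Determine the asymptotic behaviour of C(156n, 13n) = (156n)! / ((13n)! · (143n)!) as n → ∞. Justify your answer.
C(156n, 13n) ~ (8916100448256/285311670611)^(13n) · sqrt(6/(11π·13n))

Write N = 13n. Apply Stirling to each factorial:
  (12N)! ~ sqrt(2π·12N) · (12N/e)^(12N),
  N! ~ sqrt(2π N) · (N/e)^N,
  (11N)! ~ sqrt(2π·11N) · (11N/e)^(11N).
The exponential factors combine to (12N)^(12N) / (N^N · (11N)^(11N)) = 12^(12N)/11^(11N) = (12^12/11^11)^N = (8916100448256/285311670611)^N.
The square-root prefactors combine to sqrt(2π·12N) / (sqrt(2π N)·sqrt(2π·11N)) = sqrt(12 / (2π·11·N)) = sqrt(6/(11π·13n)).
Substituting N = 13n: C(156n, 13n) ~ (8916100448256/285311670611)^(13n) · sqrt(6/(11π·13n)).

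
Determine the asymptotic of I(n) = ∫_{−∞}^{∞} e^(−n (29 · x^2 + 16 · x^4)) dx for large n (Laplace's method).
I(n) ~ sqrt(π/(29n))

φ(x) = 29 · x^2 + 16 · x^4 has its unique global minimum at x* = 0 (since φ'(x) = 58x + 64x^3 = 0 only at x = 0 for real x with both coefficients positive, and φ → ∞ as |x| → ∞). At x* = 0, φ(0) = 0 and φ''(0) = 58. Laplace's method then gives
  I(n) ~ sqrt(2π / (n · φ''(0))) · e^(−n φ(0)) = sqrt(2π / (58n)) = sqrt(π/(29n)).
The 16 · x^4 term contributes only at subleading order (an O(1/n) relative correction).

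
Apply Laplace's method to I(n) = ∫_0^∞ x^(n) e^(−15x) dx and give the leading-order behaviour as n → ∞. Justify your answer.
I(n) ~ (sqrt(2π·n) / 15) · (n/(15e))^(n)

Write the integrand as exp(n ln x − 15x) and set f(x) = n ln x − 15x. Then f'(x) = n/x − 15 = 0 at x* = n/15, and f''(x*) = −n/x*^2 = −15^2/(n). Laplace's method (interior maximum) gives
  I(n) ~ e^(f(x*)) · sqrt(2π / |f''(x*)|)
        = exp(n ln(n/15) − n) · sqrt(2π · n / 15^2)
        = (n/15)^(n) e^(−n) · sqrt(2π·n) / 15
        = (sqrt(2π·n) / 15) · (n/(15e))^(n).
This matches Γ(n+1)/15^(n+1) with Stirling applied to Γ.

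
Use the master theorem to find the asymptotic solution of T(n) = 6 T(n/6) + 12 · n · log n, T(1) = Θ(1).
T(n) = Θ(n · (log n)^2)

Here log_6 6 = 1 and f(n) = 12 · n · log n = Θ(n^(log_6 6) · (log n)^1). This is the extended Case 2 of the master theorem (f matches the critical exponent up to log factors), giving T(n) = Θ(n^(log_6 6) · (log n)^(1+1)) = Θ(n · (log n)^2).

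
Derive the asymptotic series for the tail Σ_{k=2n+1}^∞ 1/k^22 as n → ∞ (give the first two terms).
Σ_{k>2n} 1/k^22 = 1/(21 · (2n)^21) − 1/(2 · (2n)^22) + O(1/(2n)^23)

Compare to the integral: ∫_{2n}^∞ x^(−22) dx = [−x^(−21)/21]_{2n}^∞ = 1/((22−1)·(2n)^21). The Euler-Maclaurin correction adds −f(2n)/2 = −1/(2·(2n)^22). Euler-Maclaurin then gives
  Σ_{k>2n} 1/k^22 = ∫_{2n}^∞ dx/x^22 − 1/(2·(2n)^22) + O(1/(2n)^23).
(Equivalently this is ζ(22) − Σ_{k≤2n} 1/k^22.)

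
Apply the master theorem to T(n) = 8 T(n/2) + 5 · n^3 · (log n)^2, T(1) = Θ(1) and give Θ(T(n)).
T(n) = Θ(n^3 · (log n)^3)

Here log_2 8 = 3 and f(n) = 5 · n^3 · (log n)^2 = Θ(n^(log_2 8) · (log n)^2). This is the extended Case 2 of the master theorem (f matches the critical exponent up to log factors), giving T(n) = Θ(n^(log_2 8) · (log n)^(2+1)) = Θ(n^3 · (log n)^3).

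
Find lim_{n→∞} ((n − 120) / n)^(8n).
lim = e^(−960)

Rewrite as (1 − 120/n)^(8n). By the standard limit (1 + x/n)^n → e^x, we have (1 − 120/n)^n → e^(−120), and raising to the 8th power gives e^(−960).
More precisely, ln[(1 − 120/n)^(8n)] = 8n · ln(1 − 120/n) = 8n · (-120/n + O(1/n^2)) = -960 + O(1/n) → -960.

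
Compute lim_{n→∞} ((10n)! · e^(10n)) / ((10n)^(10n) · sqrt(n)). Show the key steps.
lim = sqrt(2π·10)

Stirling: (10n)! ~ sqrt(2π·10n) · (10n/e)^(10n). Hence
  (10n)! · e^(10n) / (10n)^(10n) ~ sqrt(2π·10n).
Dividing by sqrt(n): sqrt(2π·10n) / sqrt(n) = sqrt(2π·10) · n^((1−1)/2), so the limit is sqrt(2π·10).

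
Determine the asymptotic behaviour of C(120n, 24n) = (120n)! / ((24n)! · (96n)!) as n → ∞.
C(120n, 24n) ~ (3125/256)^(24n) · sqrt(5/(8π·24n))

Write N = 24n. Apply Stirling to each factorial:
  (5N)! ~ sqrt(2π·5N) · (5N/e)^(5N),
  N! ~ sqrt(2π N) · (N/e)^N,
  (4N)! ~ sqrt(2π·4N) · (4N/e)^(4N).
The exponential factors combine to (5N)^(5N) / (N^N · (4N)^(4N)) = 5^(5N)/4^(4N) = (5^5/4^4)^N = (3125/256)^N.
The square-root prefactors combine to sqrt(2π·5N) / (sqrt(2π N)·sqrt(2π·4N)) = sqrt(5 / (2π·4·N)) = sqrt(5/(8π·24n)).
Substituting N = 24n: C(120n, 24n) ~ (3125/256)^(24n) · sqrt(5/(8π·24n)).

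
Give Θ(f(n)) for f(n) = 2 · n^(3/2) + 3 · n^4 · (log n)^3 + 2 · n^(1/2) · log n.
f(n) ∈ Θ(n^4 · (log n)^3)

Compare the terms by growth order. For large n, n^a · (log n)^b dominates n^a' · (log n)^b' iff a > a', or (a = a' and b > b'). Ranking the 3 terms shows the dominant one is 3 · n^4 · (log n)^3. Hence f(n) ∈ Θ(n^4 · (log n)^3).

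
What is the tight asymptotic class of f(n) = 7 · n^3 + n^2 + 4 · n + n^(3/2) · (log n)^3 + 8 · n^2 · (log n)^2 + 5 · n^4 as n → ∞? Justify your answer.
f(n) ∈ Θ(n^4)

Compare the terms by growth order. For large n, n^a · (log n)^b dominates n^a' · (log n)^b' iff a > a', or (a = a' and b > b'). Ranking the 6 terms shows the dominant one is 5 · n^4. Hence f(n) ∈ Θ(n^4).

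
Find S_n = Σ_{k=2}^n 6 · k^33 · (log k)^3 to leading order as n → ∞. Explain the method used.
S_n ~ 3 · n^34 · (log n)^3 / 17

By integral comparison, S_n = ∫_1^n 6 · x^33 · (log x)^3 dx + O(n^33 · (log n)^3). For the integral, the leading term of ∫_1^n x^33 (log x)^3 dx is n^34/34 · (log n)^3 (by repeated integration by parts; each step lowers the log-exponent and produces a relatively O(1/log n) correction). Hence S_n ~ 3 · n^34 · (log n)^3 / 17.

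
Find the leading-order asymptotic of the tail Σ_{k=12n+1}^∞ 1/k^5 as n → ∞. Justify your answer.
Σ_{k>12n} 1/k^5 ~ 1/(4 · (12n)^4)

Compare to the integral: ∫_{12n}^∞ x^(−5) dx = [−x^(−4)/4]_{12n}^∞ = 1/((5−1)·(12n)^4). Euler-Maclaurin then gives
  Σ_{k>12n} 1/k^5 = ∫_{12n}^∞ dx/x^5 − 1/(2·(12n)^5) + O(1/(12n)^6).
(Equivalently this is ζ(5) − Σ_{k≤12n} 1/k^5.)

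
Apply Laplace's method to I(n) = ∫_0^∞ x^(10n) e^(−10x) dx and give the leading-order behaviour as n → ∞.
I(n) ~ (sqrt(2π·10n) / 10) · (10n/(10e))^(10n)

Write the integrand as exp(10n ln x − 10x) and set f(x) = 10n ln x − 10x. Then f'(x) = 10n/x − 10 = 0 at x* = 10n/10, and f''(x*) = −10n/x*^2 = −10^2/(10n). Laplace's method (interior maximum) gives
  I(n) ~ e^(f(x*)) · sqrt(2π / |f''(x*)|)
        = exp(10n ln(10n/10) − 10n) · sqrt(2π · 10n / 10^2)
        = (10n/10)^(10n) e^(−10n) · sqrt(2π·10n) / 10
        = (sqrt(2π·10n) / 10) · (10n/(10e))^(10n).
This matches Γ(10n+1)/10^(10n+1) with Stirling applied to Γ.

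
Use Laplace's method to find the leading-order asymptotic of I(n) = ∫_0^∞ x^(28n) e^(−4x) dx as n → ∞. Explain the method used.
I(n) ~ (sqrt(2π·28n) / 4) · (28n/(4e))^(28n)

Write the integrand as exp(28n ln x − 4x) and set f(x) = 28n ln x − 4x. Then f'(x) = 28n/x − 4 = 0 at x* = 28n/4, and f''(x*) = −28n/x*^2 = −4^2/(28n). Laplace's method (interior maximum) gives
  I(n) ~ e^(f(x*)) · sqrt(2π / |f''(x*)|)
        = exp(28n ln(28n/4) − 28n) · sqrt(2π · 28n / 4^2)
        = (28n/4)^(28n) e^(−28n) · sqrt(2π·28n) / 4
        = (sqrt(2π·28n) / 4) · (28n/(4e))^(28n).
This matches Γ(28n+1)/4^(28n+1) with Stirling applied to Γ.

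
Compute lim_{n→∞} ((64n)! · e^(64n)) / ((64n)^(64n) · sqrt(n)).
lim = sqrt(2π·64)

Stirling: (64n)! ~ sqrt(2π·64n) · (64n/e)^(64n). Hence
  (64n)! · e^(64n) / (64n)^(64n) ~ sqrt(2π·64n).
Dividing by sqrt(n): sqrt(2π·64n) / sqrt(n) = sqrt(2π·64) · n^((1−1)/2), so the limit is sqrt(2π·64).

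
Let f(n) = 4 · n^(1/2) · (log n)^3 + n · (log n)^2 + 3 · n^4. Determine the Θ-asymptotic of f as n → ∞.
f(n) ∈ Θ(n^4)

Compare the terms by growth order. For large n, n^a · (log n)^b dominates n^a' · (log n)^b' iff a > a', or (a = a' and b > b'). Ranking the 3 terms shows the dominant one is 3 · n^4. Hence f(n) ∈ Θ(n^4).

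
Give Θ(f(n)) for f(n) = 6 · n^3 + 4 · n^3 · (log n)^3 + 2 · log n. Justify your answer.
f(n) ∈ Θ(n^3 · (log n)^3)

Compare the terms by growth order. For large n, n^a · (log n)^b dominates n^a' · (log n)^b' iff a > a', or (a = a' and b > b'). Ranking the 3 terms shows the dominant one is 4 · n^3 · (log n)^3. Hence f(n) ∈ Θ(n^3 · (log n)^3).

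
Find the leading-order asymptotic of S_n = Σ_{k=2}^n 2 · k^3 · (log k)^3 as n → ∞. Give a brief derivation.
S_n ~ n^4 · (log n)^3 / 2

By integral comparison, S_n = ∫_1^n 2 · x^3 · (log x)^3 dx + O(n^3 · (log n)^3). For the integral, the leading term of ∫_1^n x^3 (log x)^3 dx is n^4/4 · (log n)^3 (by repeated integration by parts; each step lowers the log-exponent and produces a relatively O(1/log n) correction). Hence S_n ~ n^4 · (log n)^3 / 2.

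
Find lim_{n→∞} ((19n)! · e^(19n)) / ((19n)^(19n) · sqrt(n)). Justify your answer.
lim = sqrt(2π·19)

Stirling: (19n)! ~ sqrt(2π·19n) · (19n/e)^(19n). Hence
  (19n)! · e^(19n) / (19n)^(19n) ~ sqrt(2π·19n).
Dividing by sqrt(n): sqrt(2π·19n) / sqrt(n) = sqrt(2π·19) · n^((1−1)/2), so the limit is sqrt(2π·19).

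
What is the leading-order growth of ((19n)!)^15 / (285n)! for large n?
((19n)!)^15/(285n)! ~ ((2π·19n)^(14/2) / sqrt(15)) · 15^(−15·19n)  →  0

Write N = 19n. Stirling: N! ~ sqrt(2π N)(N/e)^N and (15N)! ~ sqrt(2π·15N)·(15N/e)^(15N).
  (N!)^15/(15N)! ~ (2π N)^(15/2) (N/e)^(15N) / [sqrt(2π·15N) (15N/e)^(15N)]
     = (2π N)^(15/2) / sqrt(2π·15N) · (N/(15N))^(15N)
     = (2π N)^((15−1)/2) / sqrt(15) · 15^(−15N).
Since 15^15 > 1, the factor 15^(−15N) decays exponentially, so the ratio → 0. Substituting N = 19n gives the stated form.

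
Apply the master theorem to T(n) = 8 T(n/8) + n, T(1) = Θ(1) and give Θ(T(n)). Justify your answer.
T(n) = Θ(n log n)

log_8 8 = 1, and f(n) = n = Θ(n^(log_8 8)). This is Case 2 of the master theorem: T(n) = Θ(f(n) · log n) = Θ(n log n).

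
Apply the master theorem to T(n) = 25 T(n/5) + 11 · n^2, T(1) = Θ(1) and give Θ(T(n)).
T(n) = Θ(n^2 log n)

log_5 25 = 2, and f(n) = 11 · n^2 = Θ(n^(log_5 25)). This is Case 2 of the master theorem: T(n) = Θ(f(n) · log n) = Θ(n^2 log n).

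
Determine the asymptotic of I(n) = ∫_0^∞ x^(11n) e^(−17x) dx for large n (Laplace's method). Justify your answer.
I(n) ~ (sqrt(2π·11n) / 17) · (11n/(17e))^(11n)

Write the integrand as exp(11n ln x − 17x) and set f(x) = 11n ln x − 17x. Then f'(x) = 11n/x − 17 = 0 at x* = 11n/17, and f''(x*) = −11n/x*^2 = −17^2/(11n). Laplace's method (interior maximum) gives
  I(n) ~ e^(f(x*)) · sqrt(2π / |f''(x*)|)
        = exp(11n ln(11n/17) − 11n) · sqrt(2π · 11n / 17^2)
        = (11n/17)^(11n) e^(−11n) · sqrt(2π·11n) / 17
        = (sqrt(2π·11n) / 17) · (11n/(17e))^(11n).
This matches Γ(11n+1)/17^(11n+1) with Stirling applied to Γ.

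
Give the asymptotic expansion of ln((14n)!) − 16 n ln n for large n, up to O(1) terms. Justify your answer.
ln((14n)!) − 16 n ln n = −2 n ln n + 14(ln 14 − 1) n + (1/2) ln(2π·14n) + O(1/n)

Stirling: ln((14n)!) = 14n ln(14n) − 14n + (1/2) ln(2π·14n) + O(1/n).
Expand 14n ln(14n) = 14n (ln n + ln 14) = 14n ln n + 14n ln 14.
Subtract 16n ln n: leading term is (14 − 16) n ln n = −2 n ln n. The next term is 14n ln 14 − 14n = 14(ln 14 − 1) n. Then the (1/2) ln(2π·14n) correction.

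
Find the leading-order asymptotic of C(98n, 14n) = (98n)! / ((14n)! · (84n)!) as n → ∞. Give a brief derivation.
C(98n, 14n) ~ (823543/46656)^(14n) · sqrt(7/(12π·14n))

Write N = 14n. Apply Stirling to each factorial:
  (7N)! ~ sqrt(2π·7N) · (7N/e)^(7N),
  N! ~ sqrt(2π N) · (N/e)^N,
  (6N)! ~ sqrt(2π·6N) · (6N/e)^(6N).
The exponential factors combine to (7N)^(7N) / (N^N · (6N)^(6N)) = 7^(7N)/6^(6N) = (7^7/6^6)^N = (823543/46656)^N.
The square-root prefactors combine to sqrt(2π·7N) / (sqrt(2π N)·sqrt(2π·6N)) = sqrt(7 / (2π·6·N)) = sqrt(7/(12π·14n)).
Substituting N = 14n: C(98n, 14n) ~ (823543/46656)^(14n) · sqrt(7/(12π·14n)).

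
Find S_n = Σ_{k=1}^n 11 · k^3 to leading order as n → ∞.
S_n ~ 11 · n^4 / 4

By integral comparison (Euler-Maclaurin), Σ_{k=1}^n 11 · k^3 = 11 · ∫_0^n x^3 dx + O(n^3) = 11 · n^4/4 + O(n^3). (Equivalently, Faulhaber's formula gives the same leading term.)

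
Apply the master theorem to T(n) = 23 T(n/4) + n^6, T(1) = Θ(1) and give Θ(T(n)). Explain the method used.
T(n) = Θ(n^6)

log_4 23 ≈ 2.262. f(n) = n^6 dominates n^(log_4 23) since 6 > 2.262, and the regularity condition a·f(n/b) = 23·(n/4)^6 = (23/4096)·n^6 ≤ c·f(n) holds with c = 23/4096 ≈ 0.00562 < 1. So this is Case 3: T(n) = Θ(f(n)) = Θ(n^6).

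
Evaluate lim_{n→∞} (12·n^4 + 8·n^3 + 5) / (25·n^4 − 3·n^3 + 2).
lim = 12/25

For large n the leading n^4 terms dominate both numerator and denominator. Dividing top and bottom by n^4, every other term tends to 0, leaving 12/25.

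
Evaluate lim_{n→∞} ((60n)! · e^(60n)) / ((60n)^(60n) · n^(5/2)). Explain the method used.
lim = 0

Stirling: (60n)! ~ sqrt(2π·60n) · (60n/e)^(60n). Hence
  (60n)! · e^(60n) / (60n)^(60n) ~ sqrt(2π·60n).
Dividing by n^(5/2): sqrt(2π·60n) / n^(5/2) = sqrt(2π·60) · n^((1−5)/2), so the expression behaves like sqrt(2π·60) · n^((1−5)/2) → 0.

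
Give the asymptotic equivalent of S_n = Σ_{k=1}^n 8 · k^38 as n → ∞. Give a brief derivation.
S_n ~ 8 · n^39 / 39

By integral comparison (Euler-Maclaurin), Σ_{k=1}^n 8 · k^38 = 8 · ∫_0^n x^38 dx + O(n^38) = 8 · n^39/39 + O(n^38). (Equivalently, Faulhaber's formula gives the same leading term.)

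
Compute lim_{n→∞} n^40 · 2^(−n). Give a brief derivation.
lim = 0

Exponentials with base > 1 dominate every fixed polynomial: for any fixed c, n^c / 2^n → 0 as n → ∞ (e.g. by the ratio test, or by writing 2^n = e^(n ln 2) and noting e^(n ln 2) / n^c → ∞). Hence n^40 · 2^(−n) = n^40 / 2^n → 0.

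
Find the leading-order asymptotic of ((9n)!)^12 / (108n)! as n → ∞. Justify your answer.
((9n)!)^12/(108n)! ~ ((2π·9n)^(11/2) / sqrt(12)) · 12^(−12·9n)  →  0

Write N = 9n. Stirling: N! ~ sqrt(2π N)(N/e)^N and (12N)! ~ sqrt(2π·12N)·(12N/e)^(12N).
  (N!)^12/(12N)! ~ (2π N)^(12/2) (N/e)^(12N) / [sqrt(2π·12N) (12N/e)^(12N)]
     = (2π N)^(12/2) / sqrt(2π·12N) · (N/(12N))^(12N)
     = (2π N)^((12−1)/2) / sqrt(12) · 12^(−12N).
Since 12^12 > 1, the factor 12^(−12N) decays exponentially, so the ratio → 0. Substituting N = 9n gives the stated form.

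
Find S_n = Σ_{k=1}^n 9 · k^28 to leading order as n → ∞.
S_n ~ 9 · n^29 / 29

By integral comparison (Euler-Maclaurin), Σ_{k=1}^n 9 · k^28 = 9 · ∫_0^n x^28 dx + O(n^28) = 9 · n^29/29 + O(n^28). (Equivalently, Faulhaber's formula gives the same leading term.)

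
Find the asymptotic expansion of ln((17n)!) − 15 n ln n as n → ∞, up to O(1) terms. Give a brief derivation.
ln((17n)!) − 15 n ln n = 2 n ln n + 17(ln 17 − 1) n + (1/2) ln(2π·17n) + O(1/n)

Stirling: ln((17n)!) = 17n ln(17n) − 17n + (1/2) ln(2π·17n) + O(1/n).
Expand 17n ln(17n) = 17n (ln n + ln 17) = 17n ln n + 17n ln 17.
Subtract 15n ln n: leading term is (17 − 15) n ln n = 2 n ln n. The next term is 17n ln 17 − 17n = 17(ln 17 − 1) n. Then the (1/2) ln(2π·17n) correction.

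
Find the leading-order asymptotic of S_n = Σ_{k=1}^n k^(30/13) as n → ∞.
S_n ~ (13/43) · n^(43/13)

Integral comparison: Σ_{k=1}^n k^(30/13) = ∫_0^n x^(30/13) dx + O(n^(30/13)). The integral is n^(1 + 30/13) / (1 + 30/13) = n^((30+13)/13) / ((30+13)/13) = (13/43) · n^(43/13).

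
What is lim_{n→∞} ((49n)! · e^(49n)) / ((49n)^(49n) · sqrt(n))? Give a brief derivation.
lim = sqrt(2π·49)

Stirling: (49n)! ~ sqrt(2π·49n) · (49n/e)^(49n). Hence
  (49n)! · e^(49n) / (49n)^(49n) ~ sqrt(2π·49n).
Dividing by sqrt(n): sqrt(2π·49n) / sqrt(n) = sqrt(2π·49) · n^((1−1)/2), so the limit is sqrt(2π·49).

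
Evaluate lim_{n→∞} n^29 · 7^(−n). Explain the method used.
lim = 0

Exponentials with base > 1 dominate every fixed polynomial: for any fixed c, n^c / 7^n → 0 as n → ∞ (e.g. by the ratio test, or by writing 7^n = e^(n ln 7) and noting e^(n ln 7) / n^c → ∞). Hence n^29 · 7^(−n) = n^29 / 7^n → 0.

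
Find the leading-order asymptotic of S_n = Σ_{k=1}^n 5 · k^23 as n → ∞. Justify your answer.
S_n ~ 5 · n^24 / 24

By integral comparison (Euler-Maclaurin), Σ_{k=1}^n 5 · k^23 = 5 · ∫_0^n x^23 dx + O(n^23) = 5 · n^24/24 + O(n^23). (Equivalently, Faulhaber's formula gives the same leading term.)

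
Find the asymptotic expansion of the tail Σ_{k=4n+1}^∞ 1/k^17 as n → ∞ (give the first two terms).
Σ_{k>4n} 1/k^17 = 1/(16 · (4n)^16) − 1/(2 · (4n)^17) + O(1/(4n)^18)

Compare to the integral: ∫_{4n}^∞ x^(−17) dx = [−x^(−16)/16]_{4n}^∞ = 1/((17−1)·(4n)^16). The Euler-Maclaurin correction adds −f(4n)/2 = −1/(2·(4n)^17). Euler-Maclaurin then gives
  Σ_{k>4n} 1/k^17 = ∫_{4n}^∞ dx/x^17 − 1/(2·(4n)^17) + O(1/(4n)^18).
(Equivalently this is ζ(17) − Σ_{k≤4n} 1/k^17.)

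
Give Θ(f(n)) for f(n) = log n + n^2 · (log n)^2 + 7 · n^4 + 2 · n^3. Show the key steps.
f(n) ∈ Θ(n^4)

Compare the terms by growth order. For large n, n^a · (log n)^b dominates n^a' · (log n)^b' iff a > a', or (a = a' and b > b'). Ranking the 4 terms shows the dominant one is 7 · n^4. Hence f(n) ∈ Θ(n^4).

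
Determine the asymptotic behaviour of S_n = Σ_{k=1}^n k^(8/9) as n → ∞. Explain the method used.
S_n ~ (9/17) · n^(17/9)

Integral comparison: Σ_{k=1}^n k^(8/9) = ∫_0^n x^(8/9) dx + O(n^(8/9)). The integral is n^(1 + 8/9) / (1 + 8/9) = n^((8+9)/9) / ((8+9)/9) = (9/17) · n^(17/9).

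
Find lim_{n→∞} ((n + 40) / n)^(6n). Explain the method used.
lim = e^240

Rewrite as (1 + 40/n)^(6n). By the standard limit (1 + x/n)^n → e^x, we have (1 + 40/n)^n → e^40, and raising to the 6th power gives e^240.
More precisely, ln[(1 + 40/n)^(6n)] = 6n · ln(1 + 40/n) = 6n · (40/n + O(1/n^2)) = 240 + O(1/n) → 240.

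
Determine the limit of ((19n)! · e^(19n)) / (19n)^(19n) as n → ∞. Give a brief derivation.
lim = ∞

Stirling: (19n)! ~ sqrt(2π·19n) · (19n/e)^(19n). Hence
  (19n)! · e^(19n) / (19n)^(19n) ~ sqrt(2π·19n) = sqrt(2π·19) · sqrt(n) → ∞.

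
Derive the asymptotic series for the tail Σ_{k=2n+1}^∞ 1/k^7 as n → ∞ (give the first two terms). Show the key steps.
Σ_{k>2n} 1/k^7 = 1/(6 · (2n)^6) − 1/(2 · (2n)^7) + O(1/(2n)^8)

Compare to the integral: ∫_{2n}^∞ x^(−7) dx = [−x^(−6)/6]_{2n}^∞ = 1/((7−1)·(2n)^6). The Euler-Maclaurin correction adds −f(2n)/2 = −1/(2·(2n)^7). Euler-Maclaurin then gives
  Σ_{k>2n} 1/k^7 = ∫_{2n}^∞ dx/x^7 − 1/(2·(2n)^7) + O(1/(2n)^8).
(Equivalently this is ζ(7) − Σ_{k≤2n} 1/k^7.)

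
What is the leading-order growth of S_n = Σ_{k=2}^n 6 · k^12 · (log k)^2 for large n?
S_n ~ 6 · n^13 · (log n)^2 / 13

By integral comparison, S_n = ∫_1^n 6 · x^12 · (log x)^2 dx + O(n^12 · (log n)^2). For the integral, the leading term of ∫_1^n x^12 (log x)^2 dx is n^13/13 · (log n)^2 (by repeated integration by parts; each step lowers the log-exponent and produces a relatively O(1/log n) correction). Hence S_n ~ 6 · n^13 · (log n)^2 / 13.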